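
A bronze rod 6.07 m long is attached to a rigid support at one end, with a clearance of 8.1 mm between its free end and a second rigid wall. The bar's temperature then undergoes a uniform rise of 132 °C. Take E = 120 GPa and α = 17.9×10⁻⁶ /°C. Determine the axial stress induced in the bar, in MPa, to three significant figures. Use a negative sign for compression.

-123 MPa

Free thermal expansion αLΔT = 17.9e-6 · 6070 · 132 = 14.34 mm.
The walls engage after the gap closes; constrained expansion = 14.34 − 8.1 = 6.242 mm.
The walls impose strain ε = −(6.242)/6070 = -1.0284e-03; σ = Eε = 120000 · -1.0284e-03 = -123.4 MPa.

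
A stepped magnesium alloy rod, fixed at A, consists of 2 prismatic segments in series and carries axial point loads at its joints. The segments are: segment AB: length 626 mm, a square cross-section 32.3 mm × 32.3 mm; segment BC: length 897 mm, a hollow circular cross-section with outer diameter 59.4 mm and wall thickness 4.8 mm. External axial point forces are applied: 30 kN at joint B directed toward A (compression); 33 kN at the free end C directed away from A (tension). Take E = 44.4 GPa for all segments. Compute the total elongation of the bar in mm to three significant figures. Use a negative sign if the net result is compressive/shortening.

Internal axial forces (sectioning from the free end, tension +): N_BC = 33 kN, N_AB = 3 kN.
A_AB = 1043 mm².
A_BC = 823.3 mm².
δ_AB = 3000·626/(1043·44400) = 0.04054 mm
δ_BC = 33000·897/(823.3·44400) = 0.8097 mm
δ = Σδ_i = 0.8503 mm.

0.850 mm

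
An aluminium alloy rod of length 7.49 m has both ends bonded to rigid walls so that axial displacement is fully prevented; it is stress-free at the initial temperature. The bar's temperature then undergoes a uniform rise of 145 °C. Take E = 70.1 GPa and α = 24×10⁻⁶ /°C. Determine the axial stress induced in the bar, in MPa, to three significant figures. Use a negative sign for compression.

-244 MPa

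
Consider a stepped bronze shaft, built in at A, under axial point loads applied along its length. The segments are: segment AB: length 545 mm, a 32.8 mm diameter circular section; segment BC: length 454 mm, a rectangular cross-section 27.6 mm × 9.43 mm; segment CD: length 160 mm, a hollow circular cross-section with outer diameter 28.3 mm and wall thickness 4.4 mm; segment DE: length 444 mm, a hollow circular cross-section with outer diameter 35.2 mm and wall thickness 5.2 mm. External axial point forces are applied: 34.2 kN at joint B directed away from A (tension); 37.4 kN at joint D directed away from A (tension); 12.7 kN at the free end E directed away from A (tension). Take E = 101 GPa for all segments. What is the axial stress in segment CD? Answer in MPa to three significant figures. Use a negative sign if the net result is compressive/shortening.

152 MPa

Internal axial forces (sectioning from the free end, tension +): N_DE = 12.7 kN, N_CD = 50.1 kN, N_BC = 50.1 kN, N_AB = 84.3 kN.
A_CD = 330.4 mm².
σ_CD = N_CD/A_CD = 50100/330.4 = 151.6 MPa.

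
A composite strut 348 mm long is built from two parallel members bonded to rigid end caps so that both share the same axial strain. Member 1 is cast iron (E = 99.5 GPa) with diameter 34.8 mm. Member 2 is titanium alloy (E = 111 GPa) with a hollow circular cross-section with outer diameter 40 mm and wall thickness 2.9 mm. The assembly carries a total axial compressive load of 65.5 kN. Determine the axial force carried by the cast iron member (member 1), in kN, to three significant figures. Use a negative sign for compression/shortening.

A_1 = 951.1 mm².
A_2 = 338 mm².
Equal strain + equilibrium ⇒ each member carries load in proportion to AE: A₁E₁ = 94640000 N, A₂E₂ = 37520000 N, ΣAE = 132200000 N.
F₁ = P·A₁E₁/ΣAE = -65500·94640000/132200000 = -46910 N.

-46.9 kN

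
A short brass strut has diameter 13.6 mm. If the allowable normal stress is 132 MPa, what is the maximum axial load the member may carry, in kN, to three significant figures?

A = 145.3 mm².
P_max = σ_allow · A = 132 · 145.3 = 19180 N = 19.18 kN.

19.2 kN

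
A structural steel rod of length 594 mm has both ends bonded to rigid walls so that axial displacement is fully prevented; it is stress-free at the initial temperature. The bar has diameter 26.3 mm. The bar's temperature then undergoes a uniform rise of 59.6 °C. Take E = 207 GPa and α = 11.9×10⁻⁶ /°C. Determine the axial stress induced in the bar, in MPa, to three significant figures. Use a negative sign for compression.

-147 MPa

Free thermal expansion αLΔT = 11.9e-6 · 594 · 59.6 = 0.4213 mm.
The walls impose strain ε = −(0.4213)/594 = -7.0924e-04; σ = Eε = 207000 · -7.0924e-04 = -146.8 MPa.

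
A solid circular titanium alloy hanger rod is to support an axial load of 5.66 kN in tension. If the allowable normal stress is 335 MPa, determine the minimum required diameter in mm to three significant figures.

4.64 mm

Required area A ≥ P/σ_allow = 5660/335 = 16.9 mm².
For a solid circular section, d ≥ √(4A/π) = 4.638 mm.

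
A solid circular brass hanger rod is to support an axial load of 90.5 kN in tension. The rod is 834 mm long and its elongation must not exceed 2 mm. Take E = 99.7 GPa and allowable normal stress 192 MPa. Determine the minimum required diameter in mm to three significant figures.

24.5 mm

Required area A ≥ P/σ_allow = 90500/192 = 471.4 mm².
For a solid circular section, d ≥ √(4A/π) = 24.5 mm.
Elongation limit: A ≥ PL/(Eδ_allow) = 90500·834/(99700·2) = 378.5 mm² ⇒ d ≥ 21.95 mm.
The stress limit governs.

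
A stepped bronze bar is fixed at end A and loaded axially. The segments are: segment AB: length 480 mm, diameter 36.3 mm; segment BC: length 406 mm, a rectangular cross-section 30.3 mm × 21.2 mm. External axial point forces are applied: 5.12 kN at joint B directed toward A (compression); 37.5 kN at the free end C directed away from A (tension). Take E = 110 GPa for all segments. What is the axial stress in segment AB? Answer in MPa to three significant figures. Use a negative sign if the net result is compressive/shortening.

31.3 MPa

Internal axial forces (sectioning from the free end, tension +): N_BC = 37.5 kN, N_AB = 32.38 kN.
A_AB = 1035 mm².
σ_AB = N_AB/A_AB = 32380/1035 = 31.29 MPa.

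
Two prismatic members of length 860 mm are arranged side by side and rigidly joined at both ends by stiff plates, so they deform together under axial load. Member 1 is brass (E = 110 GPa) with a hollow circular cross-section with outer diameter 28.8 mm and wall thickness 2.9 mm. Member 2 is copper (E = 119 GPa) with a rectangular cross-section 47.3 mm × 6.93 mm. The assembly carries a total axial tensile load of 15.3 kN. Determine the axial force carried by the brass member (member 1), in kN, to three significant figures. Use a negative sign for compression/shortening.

A_1 = 236 mm².
A_2 = 327.8 mm².
Equal strain + equilibrium ⇒ each member carries load in proportion to AE: A₁E₁ = 25960000 N, A₂E₂ = 39010000 N, ΣAE = 64960000 N.
F₁ = P·A₁E₁/ΣAE = 15300·25960000/64960000 = 6113 N.

6.11 kN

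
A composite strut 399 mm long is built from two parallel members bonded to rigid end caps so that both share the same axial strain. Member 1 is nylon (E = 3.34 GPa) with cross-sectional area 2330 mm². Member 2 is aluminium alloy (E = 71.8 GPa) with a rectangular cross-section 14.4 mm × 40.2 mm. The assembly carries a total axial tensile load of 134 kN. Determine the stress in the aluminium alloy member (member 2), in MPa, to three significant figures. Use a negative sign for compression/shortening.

195 MPa

A_2 = 578.9 mm².
Equal strain + equilibrium ⇒ each member carries load in proportion to AE: A₁E₁ = 7782000 N, A₂E₂ = 41560000 N, ΣAE = 49350000 N.
σ₂ = P·E₂/ΣAE = 134000·71800/49350000 = 195 MPa.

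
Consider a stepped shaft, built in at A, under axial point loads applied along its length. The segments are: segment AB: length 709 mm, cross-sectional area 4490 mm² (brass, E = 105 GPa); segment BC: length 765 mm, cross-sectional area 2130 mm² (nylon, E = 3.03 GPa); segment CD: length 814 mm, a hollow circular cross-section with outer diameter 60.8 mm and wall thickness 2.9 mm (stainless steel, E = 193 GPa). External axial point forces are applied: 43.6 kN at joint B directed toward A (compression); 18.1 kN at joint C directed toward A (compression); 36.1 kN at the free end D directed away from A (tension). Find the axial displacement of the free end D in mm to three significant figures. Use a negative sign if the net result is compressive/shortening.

2.38 mm

Internal axial forces (sectioning from the free end, tension +): N_CD = 36.1 kN, N_BC = 18 kN, N_AB = -25.6 kN.
A_CD = 527.5 mm².
δ_AB = -25600·709/(4490·105000) = -0.0385 mm
δ_BC = 18000·765/(2130·3030) = 2.134 mm
δ_CD = 36100·814/(527.5·193000) = 0.2886 mm
δ = Σδ_i = 2.384 mm.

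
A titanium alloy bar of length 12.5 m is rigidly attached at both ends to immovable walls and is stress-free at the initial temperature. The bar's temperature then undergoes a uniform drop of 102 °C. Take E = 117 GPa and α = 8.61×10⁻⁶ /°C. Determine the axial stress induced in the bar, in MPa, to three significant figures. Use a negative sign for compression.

103 MPa

Free thermal expansion αLΔT = 8.61e-6 · 12500 · -102 = -10.98 mm.
The walls impose strain ε = −(-10.98)/12500 = 8.7822e-04; σ = Eε = 117000 · 8.7822e-04 = 102.8 MPa.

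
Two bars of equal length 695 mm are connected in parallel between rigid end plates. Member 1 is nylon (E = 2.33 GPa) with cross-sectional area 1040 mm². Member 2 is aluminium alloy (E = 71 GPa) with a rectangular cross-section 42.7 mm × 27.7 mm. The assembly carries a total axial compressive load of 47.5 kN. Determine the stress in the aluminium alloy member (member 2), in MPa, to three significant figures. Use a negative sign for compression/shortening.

-39.0 MPa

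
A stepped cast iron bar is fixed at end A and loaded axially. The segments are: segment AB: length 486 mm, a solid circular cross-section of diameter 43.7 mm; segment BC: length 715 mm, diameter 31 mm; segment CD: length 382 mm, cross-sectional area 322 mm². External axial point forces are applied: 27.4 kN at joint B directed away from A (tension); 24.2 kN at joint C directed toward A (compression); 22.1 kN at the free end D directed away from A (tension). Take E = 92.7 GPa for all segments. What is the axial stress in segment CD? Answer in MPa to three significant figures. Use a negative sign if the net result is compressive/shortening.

Internal axial forces (sectioning from the free end, tension +): N_CD = 22.1 kN, N_BC = -2.1 kN, N_AB = 25.3 kN.
σ_CD = N_CD/A_CD = 22100/322 = 68.63 MPa.

68.6 MPa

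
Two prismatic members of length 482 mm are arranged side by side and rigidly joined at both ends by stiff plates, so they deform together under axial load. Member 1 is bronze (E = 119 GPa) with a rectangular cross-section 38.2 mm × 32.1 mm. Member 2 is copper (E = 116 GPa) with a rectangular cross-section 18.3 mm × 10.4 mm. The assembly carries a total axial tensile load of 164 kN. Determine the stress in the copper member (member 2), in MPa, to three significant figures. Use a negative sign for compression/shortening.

113 MPa

A_1 = 1226 mm².
A_2 = 190.3 mm².
Equal strain + equilibrium ⇒ each member carries load in proportion to AE: A₁E₁ = 145900000 N, A₂E₂ = 22080000 N, ΣAE = 168000000 N.
σ₂ = P·E₂/ΣAE = 164000·116000/168000000 = 113.2 MPa.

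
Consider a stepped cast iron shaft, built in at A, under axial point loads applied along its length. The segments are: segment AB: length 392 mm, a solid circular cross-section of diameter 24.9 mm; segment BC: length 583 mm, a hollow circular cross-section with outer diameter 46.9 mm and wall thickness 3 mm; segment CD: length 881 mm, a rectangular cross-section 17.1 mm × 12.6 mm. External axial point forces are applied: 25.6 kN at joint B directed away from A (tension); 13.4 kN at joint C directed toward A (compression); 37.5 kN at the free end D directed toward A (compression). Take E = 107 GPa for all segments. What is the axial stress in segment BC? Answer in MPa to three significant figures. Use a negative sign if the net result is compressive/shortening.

-123 MPa

Internal axial forces (sectioning from the free end, tension +): N_CD = -37.5 kN, N_BC = -50.9 kN, N_AB = -25.3 kN.
A_BC = 413.7 mm².
σ_BC = N_BC/A_BC = -50900/413.7 = -123 MPa.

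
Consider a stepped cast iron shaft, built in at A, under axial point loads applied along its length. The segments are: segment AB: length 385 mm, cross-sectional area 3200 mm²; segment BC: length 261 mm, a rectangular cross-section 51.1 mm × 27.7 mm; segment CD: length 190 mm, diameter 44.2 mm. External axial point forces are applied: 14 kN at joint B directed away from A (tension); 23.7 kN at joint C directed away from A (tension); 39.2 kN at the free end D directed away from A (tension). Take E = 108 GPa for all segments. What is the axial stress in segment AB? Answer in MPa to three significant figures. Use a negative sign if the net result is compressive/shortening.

Internal axial forces (sectioning from the free end, tension +): N_CD = 39.2 kN, N_BC = 62.9 kN, N_AB = 76.9 kN.
σ_AB = N_AB/A_AB = 76900/3200 = 24.03 MPa.

24.0 MPa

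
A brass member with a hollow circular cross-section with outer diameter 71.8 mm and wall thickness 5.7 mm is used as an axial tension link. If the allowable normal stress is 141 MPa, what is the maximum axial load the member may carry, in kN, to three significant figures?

167 kN

A = 1184 mm².
P_max = σ_allow · A = 141 · 1184 = 166900 N = 166.9 kN.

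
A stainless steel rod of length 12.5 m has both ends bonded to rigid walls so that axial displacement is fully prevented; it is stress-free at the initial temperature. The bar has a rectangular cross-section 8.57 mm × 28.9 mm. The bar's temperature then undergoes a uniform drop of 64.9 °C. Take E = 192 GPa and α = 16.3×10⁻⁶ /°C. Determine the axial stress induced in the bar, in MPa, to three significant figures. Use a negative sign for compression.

Free thermal expansion αLΔT = 16.3e-6 · 12500 · -64.9 = -13.22 mm.
The walls impose strain ε = −(-13.22)/12500 = 1.0579e-03; σ = Eε = 192000 · 1.0579e-03 = 203.1 MPa.

203 MPa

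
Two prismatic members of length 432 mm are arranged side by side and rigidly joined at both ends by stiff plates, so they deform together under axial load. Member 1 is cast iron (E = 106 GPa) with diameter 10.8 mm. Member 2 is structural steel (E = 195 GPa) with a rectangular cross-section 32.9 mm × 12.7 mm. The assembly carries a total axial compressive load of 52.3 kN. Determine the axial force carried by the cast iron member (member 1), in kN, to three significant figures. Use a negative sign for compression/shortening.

A_1 = 91.61 mm².
A_2 = 417.8 mm².
Equal strain + equilibrium ⇒ each member carries load in proportion to AE: A₁E₁ = 9711000 N, A₂E₂ = 81480000 N, ΣAE = 91190000 N.
F₁ = P·A₁E₁/ΣAE = -52300·9711000/91190000 = -5569 N.

-5.57 kN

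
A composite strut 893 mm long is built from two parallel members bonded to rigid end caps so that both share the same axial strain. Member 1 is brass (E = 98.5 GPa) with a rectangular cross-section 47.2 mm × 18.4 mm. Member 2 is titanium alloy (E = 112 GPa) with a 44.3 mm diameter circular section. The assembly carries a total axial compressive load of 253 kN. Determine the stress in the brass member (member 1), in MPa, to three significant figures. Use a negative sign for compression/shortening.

A_1 = 868.5 mm².
A_2 = 1541 mm².
Equal strain + equilibrium ⇒ each member carries load in proportion to AE: A₁E₁ = 85550000 N, A₂E₂ = 172600000 N, ΣAE = 258200000 N.
σ₁ = P·E₁/ΣAE = -253000·98500/258200000 = -96.53 MPa.

-96.5 MPa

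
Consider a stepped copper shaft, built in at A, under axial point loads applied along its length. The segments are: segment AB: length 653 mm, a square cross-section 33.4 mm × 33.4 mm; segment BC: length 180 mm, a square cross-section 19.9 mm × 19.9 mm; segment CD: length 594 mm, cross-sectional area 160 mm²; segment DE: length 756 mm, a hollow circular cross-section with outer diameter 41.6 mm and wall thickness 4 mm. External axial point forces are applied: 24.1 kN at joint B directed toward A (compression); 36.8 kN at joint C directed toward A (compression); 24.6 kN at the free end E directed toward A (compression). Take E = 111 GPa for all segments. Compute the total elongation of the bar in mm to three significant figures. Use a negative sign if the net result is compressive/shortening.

-1.88 mm

Internal axial forces (sectioning from the free end, tension +): N_DE = -24.6 kN, N_CD = -24.6 kN, N_BC = -61.4 kN, N_AB = -85.5 kN.
A_AB = 1116 mm².
A_BC = 396 mm².
A_DE = 472.5 mm².
δ_AB = -85500·653/(1116·111000) = -0.4509 mm
δ_BC = -61400·180/(396·111000) = -0.2514 mm
δ_CD = -24600·594/(160·111000) = -0.8228 mm
δ_DE = -24600·756/(472.5·111000) = -0.3546 mm
δ = Σδ_i = -1.88 mm.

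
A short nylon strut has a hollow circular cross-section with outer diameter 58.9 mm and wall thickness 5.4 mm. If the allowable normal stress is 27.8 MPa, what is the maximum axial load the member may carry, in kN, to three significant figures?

25.2 kN

A = 907.6 mm².
P_max = σ_allow · A = 27.8 · 907.6 = 25230 N = 25.23 kN.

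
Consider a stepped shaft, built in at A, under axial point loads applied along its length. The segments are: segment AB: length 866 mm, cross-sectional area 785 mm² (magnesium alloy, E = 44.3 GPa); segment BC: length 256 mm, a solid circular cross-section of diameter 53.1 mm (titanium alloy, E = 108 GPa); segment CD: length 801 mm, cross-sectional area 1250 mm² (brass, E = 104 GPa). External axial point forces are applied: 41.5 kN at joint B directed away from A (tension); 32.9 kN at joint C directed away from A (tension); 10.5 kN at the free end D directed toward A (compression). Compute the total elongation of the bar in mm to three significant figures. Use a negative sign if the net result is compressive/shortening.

Internal axial forces (sectioning from the free end, tension +): N_CD = -10.5 kN, N_BC = 22.4 kN, N_AB = 63.9 kN.
A_BC = 2215 mm².
δ_AB = 63900·866/(785·44300) = 1.591 mm
δ_BC = 22400·256/(2215·108000) = 0.02398 mm
δ_CD = -10500·801/(1250·104000) = -0.0647 mm
δ = Σδ_i = 1.551 mm.

1.55 mm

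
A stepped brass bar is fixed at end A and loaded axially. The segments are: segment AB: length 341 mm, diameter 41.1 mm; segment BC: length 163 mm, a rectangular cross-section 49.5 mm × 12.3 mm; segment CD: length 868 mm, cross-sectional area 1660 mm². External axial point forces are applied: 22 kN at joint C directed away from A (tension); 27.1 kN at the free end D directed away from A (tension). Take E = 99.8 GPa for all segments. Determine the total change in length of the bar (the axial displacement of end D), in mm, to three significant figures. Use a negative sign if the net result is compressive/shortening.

Internal axial forces (sectioning from the free end, tension +): N_CD = 27.1 kN, N_BC = 49.1 kN, N_AB = 49.1 kN.
A_AB = 1327 mm².
A_BC = 608.9 mm².
δ_AB = 49100·341/(1327·99800) = 0.1265 mm
δ_BC = 49100·163/(608.9·99800) = 0.1317 mm
δ_CD = 27100·868/(1660·99800) = 0.142 mm
δ = Σδ_i = 0.4002 mm.

0.400 mm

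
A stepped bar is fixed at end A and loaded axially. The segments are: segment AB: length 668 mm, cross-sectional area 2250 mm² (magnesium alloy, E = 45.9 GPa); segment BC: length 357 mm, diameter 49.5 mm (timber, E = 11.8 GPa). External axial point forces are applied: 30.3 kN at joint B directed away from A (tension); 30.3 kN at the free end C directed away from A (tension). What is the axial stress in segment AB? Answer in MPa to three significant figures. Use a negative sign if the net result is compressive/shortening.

Internal axial forces (sectioning from the free end, tension +): N_BC = 30.3 kN, N_AB = 60.6 kN.
σ_AB = N_AB/A_AB = 60600/2250 = 26.93 MPa.

26.9 MPa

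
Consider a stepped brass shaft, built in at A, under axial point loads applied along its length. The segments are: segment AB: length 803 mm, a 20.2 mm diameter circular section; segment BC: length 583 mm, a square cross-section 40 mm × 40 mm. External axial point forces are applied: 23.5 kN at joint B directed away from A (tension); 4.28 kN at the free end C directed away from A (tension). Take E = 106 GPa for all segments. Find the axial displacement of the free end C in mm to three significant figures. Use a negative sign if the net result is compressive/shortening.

Internal axial forces (sectioning from the free end, tension +): N_BC = 4.28 kN, N_AB = 27.78 kN.
A_AB = 320.5 mm².
A_BC = 1600 mm².
δ_AB = 27780·803/(320.5·106000) = 0.6567 mm
δ_BC = 4280·583/(1600·106000) = 0.01471 mm
δ = Σδ_i = 0.6714 mm.

0.671 mm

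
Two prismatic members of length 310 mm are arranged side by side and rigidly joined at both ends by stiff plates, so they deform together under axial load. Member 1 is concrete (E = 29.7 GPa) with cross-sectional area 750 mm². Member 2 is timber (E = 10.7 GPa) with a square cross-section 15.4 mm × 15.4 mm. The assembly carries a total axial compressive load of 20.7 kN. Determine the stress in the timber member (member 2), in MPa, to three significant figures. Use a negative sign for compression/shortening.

A_2 = 237.2 mm².
Equal strain + equilibrium ⇒ each member carries load in proportion to AE: A₁E₁ = 22280000 N, A₂E₂ = 2538000 N, ΣAE = 24810000 N.
σ₂ = P·E₂/ΣAE = -20700·10700/24810000 = -8.927 MPa.

-8.93 MPa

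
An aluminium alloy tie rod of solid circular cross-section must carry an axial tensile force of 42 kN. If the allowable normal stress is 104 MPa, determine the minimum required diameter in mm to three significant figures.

Required area A ≥ P/σ_allow = 42000/104 = 403.8 mm².
For a solid circular section, d ≥ √(4A/π) = 22.68 mm.

22.7 mm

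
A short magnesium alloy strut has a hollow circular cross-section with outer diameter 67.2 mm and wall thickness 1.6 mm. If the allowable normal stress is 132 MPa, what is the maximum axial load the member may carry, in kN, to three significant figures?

A = 329.7 mm².
P_max = σ_allow · A = 132 · 329.7 = 43530 N = 43.53 kN.

43.5 kN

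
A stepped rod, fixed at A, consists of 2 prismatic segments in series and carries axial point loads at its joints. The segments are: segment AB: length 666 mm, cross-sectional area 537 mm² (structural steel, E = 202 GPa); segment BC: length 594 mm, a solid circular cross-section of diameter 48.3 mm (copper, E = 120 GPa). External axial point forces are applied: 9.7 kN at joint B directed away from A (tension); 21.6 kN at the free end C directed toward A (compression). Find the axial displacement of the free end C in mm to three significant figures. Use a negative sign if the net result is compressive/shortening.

-0.131 mm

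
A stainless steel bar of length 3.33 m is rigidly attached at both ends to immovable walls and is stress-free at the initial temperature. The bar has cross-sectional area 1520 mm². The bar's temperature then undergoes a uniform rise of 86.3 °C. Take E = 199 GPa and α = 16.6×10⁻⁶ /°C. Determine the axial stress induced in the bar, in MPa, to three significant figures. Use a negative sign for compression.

-285 MPa

Free thermal expansion αLΔT = 16.6e-6 · 3330 · 86.3 = 4.77 mm.
The walls impose strain ε = −(4.77)/3330 = -1.4326e-03; σ = Eε = 199000 · -1.4326e-03 = -285.1 MPa.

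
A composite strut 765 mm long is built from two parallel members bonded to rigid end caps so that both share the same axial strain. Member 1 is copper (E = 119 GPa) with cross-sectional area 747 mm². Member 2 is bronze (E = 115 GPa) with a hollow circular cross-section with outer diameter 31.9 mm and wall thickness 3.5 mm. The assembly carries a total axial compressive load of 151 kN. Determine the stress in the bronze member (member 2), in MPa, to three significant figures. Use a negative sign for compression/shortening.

-139 MPa

A_2 = 312.3 mm².
Equal strain + equilibrium ⇒ each member carries load in proportion to AE: A₁E₁ = 88890000 N, A₂E₂ = 35910000 N, ΣAE = 124800000 N.
σ₂ = P·E₂/ΣAE = -151000·115000/124800000 = -139.1 MPa.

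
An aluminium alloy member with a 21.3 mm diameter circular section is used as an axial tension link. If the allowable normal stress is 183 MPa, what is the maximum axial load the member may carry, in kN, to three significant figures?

65.2 kN

A = 356.3 mm².
P_max = σ_allow · A = 183 · 356.3 = 65210 N = 65.21 kN.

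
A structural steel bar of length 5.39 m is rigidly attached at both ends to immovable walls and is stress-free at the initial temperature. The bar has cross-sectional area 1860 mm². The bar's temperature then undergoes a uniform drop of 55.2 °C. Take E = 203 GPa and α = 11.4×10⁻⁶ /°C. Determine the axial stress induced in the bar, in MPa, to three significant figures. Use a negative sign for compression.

128 MPa

Free thermal expansion αLΔT = 11.4e-6 · 5390 · -55.2 = -3.392 mm.
The walls impose strain ε = −(-3.392)/5390 = 6.2928e-04; σ = Eε = 203000 · 6.2928e-04 = 127.7 MPa.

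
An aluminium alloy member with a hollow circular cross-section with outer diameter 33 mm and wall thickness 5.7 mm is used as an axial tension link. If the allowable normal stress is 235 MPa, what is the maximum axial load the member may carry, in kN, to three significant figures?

115 kN

A = 488.9 mm².
P_max = σ_allow · A = 235 · 488.9 = 114900 N = 114.9 kN.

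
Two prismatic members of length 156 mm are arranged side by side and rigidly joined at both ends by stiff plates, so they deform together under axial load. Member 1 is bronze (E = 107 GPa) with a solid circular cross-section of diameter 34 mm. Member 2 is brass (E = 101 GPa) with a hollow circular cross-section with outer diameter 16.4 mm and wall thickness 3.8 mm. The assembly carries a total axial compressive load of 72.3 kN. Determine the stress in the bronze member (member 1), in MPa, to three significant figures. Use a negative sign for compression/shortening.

-68.9 MPa

A_1 = 907.9 mm².
A_2 = 150.4 mm².
Equal strain + equilibrium ⇒ each member carries load in proportion to AE: A₁E₁ = 97150000 N, A₂E₂ = 15190000 N, ΣAE = 112300000 N.
σ₁ = P·E₁/ΣAE = -72300·107000/112300000 = -68.86 MPa.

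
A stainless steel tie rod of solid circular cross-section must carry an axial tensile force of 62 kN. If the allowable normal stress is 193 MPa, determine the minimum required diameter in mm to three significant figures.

20.2 mm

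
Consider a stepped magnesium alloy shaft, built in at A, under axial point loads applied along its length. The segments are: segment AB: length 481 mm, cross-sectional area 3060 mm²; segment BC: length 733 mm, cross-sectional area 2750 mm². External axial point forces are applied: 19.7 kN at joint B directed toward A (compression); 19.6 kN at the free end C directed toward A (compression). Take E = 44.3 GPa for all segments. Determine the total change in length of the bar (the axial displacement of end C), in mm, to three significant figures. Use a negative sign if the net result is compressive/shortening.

-0.257 mm

Internal axial forces (sectioning from the free end, tension +): N_BC = -19.6 kN, N_AB = -39.3 kN.
δ_AB = -39300·481/(3060·44300) = -0.1394 mm
δ_BC = -19600·733/(2750·44300) = -0.1179 mm
δ = Σδ_i = -0.2574 mm.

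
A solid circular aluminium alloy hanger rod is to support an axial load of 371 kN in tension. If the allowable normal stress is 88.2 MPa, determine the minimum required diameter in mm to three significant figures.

73.2 mm

Required area A ≥ P/σ_allow = 371000/88.2 = 4206 mm².
For a solid circular section, d ≥ √(4A/π) = 73.18 mm.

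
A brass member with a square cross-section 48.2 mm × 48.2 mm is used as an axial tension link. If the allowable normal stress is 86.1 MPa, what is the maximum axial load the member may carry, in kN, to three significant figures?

A = 2323 mm².
P_max = σ_allow · A = 86.1 · 2323 = 200000 N = 200 kN.

200 kN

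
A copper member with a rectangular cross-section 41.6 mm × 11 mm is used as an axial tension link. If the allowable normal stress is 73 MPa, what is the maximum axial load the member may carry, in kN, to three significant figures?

33.4 kN

A = 457.6 mm².
P_max = σ_allow · A = 73 · 457.6 = 33400 N = 33.4 kN.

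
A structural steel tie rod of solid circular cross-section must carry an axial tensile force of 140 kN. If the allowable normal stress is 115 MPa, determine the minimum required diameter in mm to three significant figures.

Required area A ≥ P/σ_allow = 140000/115 = 1217 mm².
For a solid circular section, d ≥ √(4A/π) = 39.37 mm.

39.4 mm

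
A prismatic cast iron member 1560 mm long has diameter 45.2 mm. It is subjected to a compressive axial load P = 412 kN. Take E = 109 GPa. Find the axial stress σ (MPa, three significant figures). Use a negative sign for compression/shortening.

A = 1605 mm².
σ = N/A = -412000/1605 = -256.8 MPa.

-257 MPa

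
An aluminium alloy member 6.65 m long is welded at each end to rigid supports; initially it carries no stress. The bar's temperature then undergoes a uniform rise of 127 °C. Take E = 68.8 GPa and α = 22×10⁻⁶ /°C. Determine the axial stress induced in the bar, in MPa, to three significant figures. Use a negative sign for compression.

Free thermal expansion αLΔT = 22e-6 · 6650 · 127 = 18.58 mm.
The walls impose strain ε = −(18.58)/6650 = -2.7940e-03; σ = Eε = 68800 · -2.7940e-03 = -192.2 MPa.

-192 MPa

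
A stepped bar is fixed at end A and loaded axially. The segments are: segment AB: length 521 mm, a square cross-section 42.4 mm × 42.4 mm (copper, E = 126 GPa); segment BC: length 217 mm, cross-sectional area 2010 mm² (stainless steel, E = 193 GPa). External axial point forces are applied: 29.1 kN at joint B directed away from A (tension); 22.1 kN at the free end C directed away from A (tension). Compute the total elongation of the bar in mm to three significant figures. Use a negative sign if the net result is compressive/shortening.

Internal axial forces (sectioning from the free end, tension +): N_BC = 22.1 kN, N_AB = 51.2 kN.
A_AB = 1798 mm².
δ_AB = 51200·521/(1798·126000) = 0.1178 mm
δ_BC = 22100·217/(2010·193000) = 0.01236 mm
δ = Σδ_i = 0.1301 mm.

0.130 mm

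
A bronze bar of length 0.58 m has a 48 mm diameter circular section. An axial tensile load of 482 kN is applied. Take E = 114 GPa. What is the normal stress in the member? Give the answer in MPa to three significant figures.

A = 1810 mm².
σ = N/A = 482000/1810 = 266.4 MPa.

266 MPa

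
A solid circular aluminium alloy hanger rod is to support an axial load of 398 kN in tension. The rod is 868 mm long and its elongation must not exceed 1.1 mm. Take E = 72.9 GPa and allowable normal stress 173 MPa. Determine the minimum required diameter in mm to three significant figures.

74.1 mm

Required area A ≥ P/σ_allow = 398000/173 = 2301 mm².
For a solid circular section, d ≥ √(4A/π) = 54.12 mm.
Elongation limit: A ≥ PL/(Eδ_allow) = 398000·868/(72900·1.1) = 4308 mm² ⇒ d ≥ 74.06 mm.
The elongation limit governs.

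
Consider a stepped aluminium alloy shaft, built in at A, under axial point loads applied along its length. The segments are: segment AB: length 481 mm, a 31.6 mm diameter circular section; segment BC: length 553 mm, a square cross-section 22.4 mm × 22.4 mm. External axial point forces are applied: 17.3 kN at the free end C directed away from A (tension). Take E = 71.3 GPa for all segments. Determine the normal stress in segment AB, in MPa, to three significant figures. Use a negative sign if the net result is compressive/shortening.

Internal axial forces (sectioning from the free end, tension +): N_BC = 17.3 kN, N_AB = 17.3 kN.
A_AB = 784.3 mm².
σ_AB = N_AB/A_AB = 17300/784.3 = 22.06 MPa.

22.1 MPa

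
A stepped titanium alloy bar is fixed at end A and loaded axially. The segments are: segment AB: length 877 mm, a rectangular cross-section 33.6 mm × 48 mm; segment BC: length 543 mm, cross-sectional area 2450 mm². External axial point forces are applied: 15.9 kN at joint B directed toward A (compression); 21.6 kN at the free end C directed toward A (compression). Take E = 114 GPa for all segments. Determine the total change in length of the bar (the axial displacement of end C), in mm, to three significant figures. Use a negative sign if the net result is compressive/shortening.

-0.221 mm

Internal axial forces (sectioning from the free end, tension +): N_BC = -21.6 kN, N_AB = -37.5 kN.
A_AB = 1613 mm².
δ_AB = -37500·877/(1613·114000) = -0.1789 mm
δ_BC = -21600·543/(2450·114000) = -0.04199 mm
δ = Σδ_i = -0.2209 mm.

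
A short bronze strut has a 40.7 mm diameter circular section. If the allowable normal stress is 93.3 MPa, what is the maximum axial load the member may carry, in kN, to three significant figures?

121 kN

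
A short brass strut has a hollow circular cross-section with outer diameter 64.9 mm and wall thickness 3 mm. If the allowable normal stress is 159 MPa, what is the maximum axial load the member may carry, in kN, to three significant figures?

92.8 kN

A = 583.4 mm².
P_max = σ_allow · A = 159 · 583.4 = 92760 N = 92.76 kN.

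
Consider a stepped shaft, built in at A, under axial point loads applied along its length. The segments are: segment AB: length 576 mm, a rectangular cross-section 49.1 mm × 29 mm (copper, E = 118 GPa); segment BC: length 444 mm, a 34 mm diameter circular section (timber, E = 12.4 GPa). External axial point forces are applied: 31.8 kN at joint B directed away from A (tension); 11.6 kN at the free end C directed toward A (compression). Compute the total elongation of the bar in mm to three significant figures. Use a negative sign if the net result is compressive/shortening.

-0.388 mm

Internal axial forces (sectioning from the free end, tension +): N_BC = -11.6 kN, N_AB = 20.2 kN.
A_AB = 1424 mm².
A_BC = 907.9 mm².
δ_AB = 20200·576/(1424·118000) = 0.06925 mm
δ_BC = -11600·444/(907.9·12400) = -0.4575 mm
δ = Σδ_i = -0.3882 mm.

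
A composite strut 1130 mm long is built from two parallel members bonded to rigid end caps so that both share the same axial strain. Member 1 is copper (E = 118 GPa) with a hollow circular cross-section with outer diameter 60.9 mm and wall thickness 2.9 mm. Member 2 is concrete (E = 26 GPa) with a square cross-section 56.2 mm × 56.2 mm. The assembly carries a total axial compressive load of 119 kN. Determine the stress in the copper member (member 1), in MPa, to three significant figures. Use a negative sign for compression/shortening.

-97.2 MPa

A_1 = 528.4 mm².
A_2 = 3158 mm².
Equal strain + equilibrium ⇒ each member carries load in proportion to AE: A₁E₁ = 62350000 N, A₂E₂ = 82120000 N, ΣAE = 144500000 N.
σ₁ = P·E₁/ΣAE = -119000·118000/144500000 = -97.19 MPa.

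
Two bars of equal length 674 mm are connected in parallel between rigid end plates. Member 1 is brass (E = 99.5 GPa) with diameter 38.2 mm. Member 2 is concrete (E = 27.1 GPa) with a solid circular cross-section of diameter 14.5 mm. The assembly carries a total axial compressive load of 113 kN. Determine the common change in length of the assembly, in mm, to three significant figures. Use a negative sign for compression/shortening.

A_1 = 1146 mm².
A_2 = 165.1 mm².
Equal strain + equilibrium ⇒ each member carries load in proportion to AE: A₁E₁ = 114000000 N, A₂E₂ = 4475000 N, ΣAE = 118500000 N.
δ = PL/ΣAE = -113000·674/118500000 = -0.6427 mm.

-0.643 mm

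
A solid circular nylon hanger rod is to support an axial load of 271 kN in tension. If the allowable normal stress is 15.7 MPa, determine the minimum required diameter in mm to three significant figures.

148 mm

Required area A ≥ P/σ_allow = 271000/15.7 = 17260 mm².
For a solid circular section, d ≥ √(4A/π) = 148.2 mm.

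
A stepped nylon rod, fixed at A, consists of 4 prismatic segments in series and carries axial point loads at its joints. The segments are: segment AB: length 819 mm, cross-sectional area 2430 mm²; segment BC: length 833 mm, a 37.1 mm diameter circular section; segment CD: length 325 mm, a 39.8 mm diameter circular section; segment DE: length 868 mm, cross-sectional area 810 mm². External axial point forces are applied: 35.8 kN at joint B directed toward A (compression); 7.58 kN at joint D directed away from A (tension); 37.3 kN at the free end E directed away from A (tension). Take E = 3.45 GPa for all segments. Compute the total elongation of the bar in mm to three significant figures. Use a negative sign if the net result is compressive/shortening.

25.9 mm

Internal axial forces (sectioning from the free end, tension +): N_DE = 37.3 kN, N_CD = 44.88 kN, N_BC = 44.88 kN, N_AB = 9.08 kN.
A_BC = 1081 mm².
A_CD = 1244 mm².
δ_AB = 9080·819/(2430·3450) = 0.887 mm
δ_BC = 44880·833/(1081·3450) = 10.02 mm
δ_CD = 44880·325/(1244·3450) = 3.398 mm
δ_DE = 37300·868/(810·3450) = 11.59 mm
δ = Σδ_i = 25.9 mm.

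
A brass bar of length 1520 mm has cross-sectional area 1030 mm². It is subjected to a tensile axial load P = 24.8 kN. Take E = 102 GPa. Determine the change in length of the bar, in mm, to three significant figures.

δ_mech = NL/(AE) = 24800·1520/(1030·102000) = 0.3588 mm.

0.359 mm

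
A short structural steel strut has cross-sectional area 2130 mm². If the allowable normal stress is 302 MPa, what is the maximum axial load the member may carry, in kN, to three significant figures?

643 kN

P_max = σ_allow · A = 302 · 2130 = 643300 N = 643.3 kN.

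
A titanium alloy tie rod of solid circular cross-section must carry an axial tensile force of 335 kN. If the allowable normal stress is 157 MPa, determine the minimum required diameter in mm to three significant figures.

Required area A ≥ P/σ_allow = 335000/157 = 2134 mm².
For a solid circular section, d ≥ √(4A/π) = 52.12 mm.

52.1 mm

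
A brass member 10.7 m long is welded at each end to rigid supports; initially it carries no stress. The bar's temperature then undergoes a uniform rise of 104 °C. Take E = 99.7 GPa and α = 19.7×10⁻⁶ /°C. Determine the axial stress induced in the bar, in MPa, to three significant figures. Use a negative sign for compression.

-204 MPa

Free thermal expansion αLΔT = 19.7e-6 · 10700 · 104 = 21.92 mm.
The walls impose strain ε = −(21.92)/10700 = -2.0488e-03; σ = Eε = 99700 · -2.0488e-03 = -204.3 MPa.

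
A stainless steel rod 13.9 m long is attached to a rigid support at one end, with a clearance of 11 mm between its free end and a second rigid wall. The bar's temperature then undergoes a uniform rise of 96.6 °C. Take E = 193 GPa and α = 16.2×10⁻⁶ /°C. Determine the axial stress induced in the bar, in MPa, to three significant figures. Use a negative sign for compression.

-149 MPa

Free thermal expansion αLΔT = 16.2e-6 · 13900 · 96.6 = 21.75 mm.
The walls engage after the gap closes; constrained expansion = 21.75 − 11 = 10.75 mm.
The walls impose strain ε = −(10.75)/13900 = -7.7355e-04; σ = Eε = 193000 · -7.7355e-04 = -149.3 MPa.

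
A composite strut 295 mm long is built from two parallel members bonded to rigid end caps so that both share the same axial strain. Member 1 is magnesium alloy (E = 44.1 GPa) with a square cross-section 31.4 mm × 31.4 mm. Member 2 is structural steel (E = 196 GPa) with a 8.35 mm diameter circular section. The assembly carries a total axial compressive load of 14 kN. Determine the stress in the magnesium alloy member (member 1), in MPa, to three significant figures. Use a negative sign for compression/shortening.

-11.4 MPa

A_1 = 986 mm².
A_2 = 54.76 mm².
Equal strain + equilibrium ⇒ each member carries load in proportion to AE: A₁E₁ = 43480000 N, A₂E₂ = 10730000 N, ΣAE = 54210000 N.
σ₁ = P·E₁/ΣAE = -14000·44100/54210000 = -11.39 MPa.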